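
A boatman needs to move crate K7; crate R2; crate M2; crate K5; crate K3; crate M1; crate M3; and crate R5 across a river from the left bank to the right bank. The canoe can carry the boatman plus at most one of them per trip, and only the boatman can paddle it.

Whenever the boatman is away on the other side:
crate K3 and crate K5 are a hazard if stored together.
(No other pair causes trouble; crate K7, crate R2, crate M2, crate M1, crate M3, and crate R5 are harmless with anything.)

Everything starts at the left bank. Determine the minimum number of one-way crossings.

15

Counting alone: the boatman can take at most 1 across per trip to the right bank, so moving all 8 needs at least 8 loaded trips out, with a return between consecutive ones — at least 15 crossings.
The plan below uses exactly 15 crossings, so it is optimal:
1. Boatman goes to the right bank with crate K5.  [the left bank: crate K3, crate K7, crate M1, crate M2, crate M3, crate R2, crate R5 | the right bank: crate K5]
2. Boatman goes back to the left bank alone.  [the left bank: crate K3, crate K7, crate M1, crate M2, crate M3, crate R2, crate R5 | the right bank: crate K5]
3. Boatman goes to the right bank with crate K7.  [the left bank: crate K3, crate M1, crate M2, crate M3, crate R2, crate R5 | the right bank: crate K5, crate K7]
4. Boatman goes back to the left bank alone.  [the left bank: crate K3, crate M1, crate M2, crate M3, crate R2, crate R5 | the right bank: crate K5, crate K7]
5. Boatman goes to the right bank with crate R2.  [the left bank: crate K3, crate M1, crate M2, crate M3, crate R5 | the right bank: crate K5, crate K7, crate R2]
6. Boatman goes back to the left bank alone.  [the left bank: crate K3, crate M1, crate M2, crate M3, crate R5 | the right bank: crate K5, crate K7, crate R2]
7. Boatman goes to the right bank with crate M2.  [the left bank: crate K3, crate M1, crate M3, crate R5 | the right bank: crate K5, crate K7, crate M2, crate R2]
8. Boatman goes back to the left bank alone.  [the left bank: crate K3, crate M1, crate M3, crate R5 | the right bank: crate K5, crate K7, crate M2, crate R2]
9. Boatman goes to the right bank with crate M1.  [the left bank: crate K3, crate M3, crate R5 | the right bank: crate K5, crate K7, crate M1, crate M2, crate R2]
10. Boatman goes back to the left bank alone.  [the left bank: crate K3, crate M3, crate R5 | the right bank: crate K5, crate K7, crate M1, crate M2, crate R2]
11. Boatman goes to the right bank with crate M3.  [the left bank: crate K3, crate R5 | the right bank: crate K5, crate K7, crate M1, crate M2, crate M3, crate R2]
12. Boatman goes back to the left bank alone.  [the left bank: crate K3, crate R5 | the right bank: crate K5, crate K7, crate M1, crate M2, crate M3, crate R2]
13. Boatman goes to the right bank with crate R5.  [the left bank: crate K3 | the right bank: crate K5, crate K7, crate M1, crate M2, crate M3, crate R2, crate R5]
14. Boatman goes back to the left bank alone.  [the left bank: crate K3 | the right bank: crate K5, crate K7, crate M1, crate M2, crate M3, crate R2, crate R5]
15. Boatman goes to the right bank with crate K3.  [the left bank: — | the right bank: crate K3, crate K5, crate K7, crate M1, crate M2, crate M3, crate R2, crate R5]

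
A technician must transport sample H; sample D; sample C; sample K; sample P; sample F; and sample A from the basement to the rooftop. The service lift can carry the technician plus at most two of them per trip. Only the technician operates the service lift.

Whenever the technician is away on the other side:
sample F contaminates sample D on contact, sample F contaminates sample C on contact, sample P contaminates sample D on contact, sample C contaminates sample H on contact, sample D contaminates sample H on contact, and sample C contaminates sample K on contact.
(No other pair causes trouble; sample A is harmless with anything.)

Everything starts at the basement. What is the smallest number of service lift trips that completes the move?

Counting alone: the technician can take at most 2 across per trip to the rooftop, so moving all 7 needs at least 4 loaded trips out, with a return between consecutive ones — at least 7 crossings.
The safety rule pushes this higher. Following every safe sequence of crossings, the most of the 7 that can be at the rooftop as the service lift arrives there on crossing 7 is 6 — never all 7.
So no plan with fewer than 9 crossings exists, and this one achieves 9:
1. Technician goes to the rooftop with sample C and sample D.
2. Technician goes back to the basement alone.
3. Technician goes to the rooftop with sample K.
4. Technician goes back to the basement with sample C.
5. Technician goes to the rooftop with sample F and sample H.
6. Technician goes back to the basement with sample D.
7. Technician goes to the rooftop with sample A and sample P.
8. Technician goes back to the basement alone.
9. Technician goes to the rooftop with sample C and sample D.

9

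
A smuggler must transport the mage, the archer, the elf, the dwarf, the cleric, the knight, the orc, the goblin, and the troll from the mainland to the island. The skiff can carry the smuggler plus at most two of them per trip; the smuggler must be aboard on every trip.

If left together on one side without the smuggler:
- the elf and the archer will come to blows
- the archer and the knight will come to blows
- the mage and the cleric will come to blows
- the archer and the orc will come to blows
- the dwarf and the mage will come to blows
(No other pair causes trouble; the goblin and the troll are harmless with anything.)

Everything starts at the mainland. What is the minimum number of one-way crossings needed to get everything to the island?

Counting alone: the smuggler can take at most 2 across per trip to the island, so moving all 9 needs at least 5 loaded trips out, with a return between consecutive ones — at least 9 crossings.
The safety rule pushes this higher. Following every safe sequence of crossings, the most of the 9 that can be at the island as the skiff arrives there on crossing 9 is 8 — never all 9.
So no plan with fewer than 11 crossings exists, and this one achieves 11:
1. Smuggler goes to the island with the archer and the mage.
2. Smuggler goes back to the mainland alone.
3. Smuggler goes to the island with the elf.
4. Smuggler goes back to the mainland with the archer.
5. Smuggler goes to the island with the knight and the orc.
6. Smuggler goes back to the mainland alone.
7. Smuggler goes to the island with the cleric and the dwarf.
8. Smuggler goes back to the mainland with the mage.
9. Smuggler goes to the island with the goblin and the troll.
10. Smuggler goes back to the mainland alone.
11. Smuggler goes to the island with the archer and the mage.

11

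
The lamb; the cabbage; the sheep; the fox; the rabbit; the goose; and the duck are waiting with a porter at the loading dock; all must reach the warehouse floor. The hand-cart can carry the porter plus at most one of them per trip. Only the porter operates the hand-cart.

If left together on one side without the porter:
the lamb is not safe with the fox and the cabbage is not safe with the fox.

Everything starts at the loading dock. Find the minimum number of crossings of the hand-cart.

15

Counting alone: the porter can take at most 1 across per trip to the warehouse floor, so moving all 7 needs at least 7 loaded trips out, with a return between consecutive ones — at least 13 crossings.
The safety rule pushes this higher. Following every safe sequence of crossings, the most of the 7 that can be at the warehouse floor as the hand-cart arrives there on crossing 13 is 6 — never all 7.
So no plan with fewer than 15 crossings exists, and this one achieves 15:
1. Porter goes to the warehouse floor with the fox.
2. Porter goes back to the loading dock alone.
3. Porter goes to the warehouse floor with the lamb.
4. Porter goes back to the loading dock with the fox.
5. Porter goes to the warehouse floor with the cabbage.
6. Porter goes back to the loading dock alone.
7. Porter goes to the warehouse floor with the sheep.
8. Porter goes back to the loading dock alone.
9. Porter goes to the warehouse floor with the rabbit.
10. Porter goes back to the loading dock alone.
11. Porter goes to the warehouse floor with the goose.
12. Porter goes back to the loading dock alone.
13. Porter goes to the warehouse floor with the duck.
14. Porter goes back to the loading dock alone.
15. Porter goes to the warehouse floor with the fox.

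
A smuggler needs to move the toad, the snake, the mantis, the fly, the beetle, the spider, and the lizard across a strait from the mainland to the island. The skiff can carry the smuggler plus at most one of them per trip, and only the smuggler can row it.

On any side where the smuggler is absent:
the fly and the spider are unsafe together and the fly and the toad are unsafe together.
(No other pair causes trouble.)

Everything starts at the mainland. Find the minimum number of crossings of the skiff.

15

Counting alone: the smuggler can take at most 1 across per trip to the island, so moving all 7 needs at least 7 loaded trips out, with a return between consecutive ones — at least 13 crossings.
The safety rule pushes this higher. Following every safe sequence of crossings, the most of the 7 that can be at the island as the skiff arrives there on crossing 13 is 6 — never all 7.
So no plan with fewer than 15 crossings exists, and this one achieves 15:
1. Smuggler goes to the island with the fly.  [the mainland: the beetle, the lizard, the mantis, the snake, the spider, the toad | the island: the fly]
2. Smuggler goes back to the mainland alone.  [the mainland: the beetle, the lizard, the mantis, the snake, the spider, the toad | the island: the fly]
3. Smuggler goes to the island with the toad.  [the mainland: the beetle, the lizard, the mantis, the snake, the spider | the island: the fly, the toad]
4. Smuggler goes back to the mainland with the fly.  [the mainland: the beetle, the fly, the lizard, the mantis, the snake, the spider | the island: the toad]
5. Smuggler goes to the island with the spider.  [the mainland: the beetle, the fly, the lizard, the mantis, the snake | the island: the spider, the toad]
6. Smuggler goes back to the mainland alone.  [the mainland: the beetle, the fly, the lizard, the mantis, the snake | the island: the spider, the toad]
7. Smuggler goes to the island with the snake.  [the mainland: the beetle, the fly, the lizard, the mantis | the island: the snake, the spider, the toad]
8. Smuggler goes back to the mainland alone.  [the mainland: the beetle, the fly, the lizard, the mantis | the island: the snake, the spider, the toad]
9. Smuggler goes to the island with the mantis.  [the mainland: the beetle, the fly, the lizard | the island: the mantis, the snake, the spider, the toad]
10. Smuggler goes back to the mainland alone.  [the mainland: the beetle, the fly, the lizard | the island: the mantis, the snake, the spider, the toad]
11. Smuggler goes to the island with the beetle.  [the mainland: the fly, the lizard | the island: the beetle, the mantis, the snake, the spider, the toad]
12. Smuggler goes back to the mainland alone.  [the mainland: the fly, the lizard | the island: the beetle, the mantis, the snake, the spider, the toad]
13. Smuggler goes to the island with the lizard.  [the mainland: the fly | the island: the beetle, the lizard, the mantis, the snake, the spider, the toad]
14. Smuggler goes back to the mainland alone.  [the mainland: the fly | the island: the beetle, the lizard, the mantis, the snake, the spider, the toad]
15. Smuggler goes to the island with the fly.  [the mainland: — | the island: the beetle, the fly, the lizard, the mantis, the snake, the spider, the toad]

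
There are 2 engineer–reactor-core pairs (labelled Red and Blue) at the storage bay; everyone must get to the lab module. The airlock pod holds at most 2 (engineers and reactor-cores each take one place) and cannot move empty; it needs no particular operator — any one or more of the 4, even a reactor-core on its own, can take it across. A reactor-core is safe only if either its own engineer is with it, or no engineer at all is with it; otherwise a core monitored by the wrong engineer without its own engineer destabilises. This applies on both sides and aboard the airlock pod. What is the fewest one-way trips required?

Counting alone: each trip to the lab module takes at most 2 across and each return brings at least 1 back, so after t trips out (and t−1 returns) at most 2t − (t−1) of the 4 are across; that first reaches 4 at t = 3, so at least 5 crossings are needed.
The plan below uses exactly 5 crossings, so it is optimal:
1. engineer Red and reactor-core Red cross → the lab module.
2. engineer Red crosses ← the storage bay.
3. engineer Blue and engineer Red cross → the lab module.
4. engineer Blue crosses ← the storage bay.
5. engineer Blue and reactor-core Blue cross → the lab module.

5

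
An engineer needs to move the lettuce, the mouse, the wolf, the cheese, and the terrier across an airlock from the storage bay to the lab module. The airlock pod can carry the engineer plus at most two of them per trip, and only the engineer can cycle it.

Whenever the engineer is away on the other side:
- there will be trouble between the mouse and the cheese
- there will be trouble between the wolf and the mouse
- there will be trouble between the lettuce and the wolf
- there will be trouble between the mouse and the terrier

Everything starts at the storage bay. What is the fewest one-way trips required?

5

Counting alone: the engineer can take at most 2 across per trip to the lab module, so moving all 5 needs at least 3 loaded trips out, with a return between consecutive ones — at least 5 crossings.
The plan below uses exactly 5 crossings, so it is optimal:
1. Engineer goes to the lab module with the lettuce and the mouse.  [the storage bay: the cheese, the terrier, the wolf | the lab module: the lettuce, the mouse]
2. Engineer goes back to the storage bay alone.  [the storage bay: the cheese, the terrier, the wolf | the lab module: the lettuce, the mouse]
3. Engineer goes to the lab module with the cheese and the terrier.  [the storage bay: the wolf | the lab module: the cheese, the lettuce, the mouse, the terrier]
4. Engineer goes back to the storage bay with the mouse.  [the storage bay: the mouse, the wolf | the lab module: the cheese, the lettuce, the terrier]
5. Engineer goes to the lab module with the mouse and the wolf.  [the storage bay: — | the lab module: the cheese, the lettuce, the mouse, the terrier, the wolf]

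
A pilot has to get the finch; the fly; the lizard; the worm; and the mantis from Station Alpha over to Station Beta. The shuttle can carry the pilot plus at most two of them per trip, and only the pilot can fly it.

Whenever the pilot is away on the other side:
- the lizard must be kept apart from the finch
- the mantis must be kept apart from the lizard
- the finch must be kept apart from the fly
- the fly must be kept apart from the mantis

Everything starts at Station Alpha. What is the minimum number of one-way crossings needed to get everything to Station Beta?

5

Counting alone: the pilot can take at most 2 across per trip to Station Beta, so moving all 5 needs at least 3 loaded trips out, with a return between consecutive ones — at least 5 crossings.
The plan below uses exactly 5 crossings, so it is optimal:
1. Pilot goes to Station Beta with the finch and the mantis.  [Station Alpha: the fly, the lizard, the worm | Station Beta: the finch, the mantis]
2. Pilot goes back to Station Alpha alone.  [Station Alpha: the fly, the lizard, the worm | Station Beta: the finch, the mantis]
3. Pilot goes to Station Beta with the worm.  [Station Alpha: the fly, the lizard | Station Beta: the finch, the mantis, the worm]
4. Pilot goes back to Station Alpha alone.  [Station Alpha: the fly, the lizard | Station Beta: the finch, the mantis, the worm]
5. Pilot goes to Station Beta with the fly and the lizard.  [Station Alpha: — | Station Beta: the finch, the fly, the lizard, the mantis, the worm]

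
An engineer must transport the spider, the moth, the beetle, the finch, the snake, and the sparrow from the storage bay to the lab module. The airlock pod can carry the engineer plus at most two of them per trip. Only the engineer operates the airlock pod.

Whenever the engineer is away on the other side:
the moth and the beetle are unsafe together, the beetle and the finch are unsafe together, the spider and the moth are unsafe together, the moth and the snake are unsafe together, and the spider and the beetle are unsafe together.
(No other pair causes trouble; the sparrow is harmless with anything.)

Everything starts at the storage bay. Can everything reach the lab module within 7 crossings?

No

Counting alone: the engineer can take at most 2 across per trip to the lab module, so moving all 6 needs at least 3 loaded trips out, with a return between consecutive ones — at least 5 crossings.
The safety rule pushes this higher. Following every safe sequence of crossings, the most of the 6 that can be at the lab module as the airlock pod arrives there on crossings 5, 7 is 4, 5 respectively — never all 6.
So the move cannot be finished within 7 crossings. (The shortest complete plan takes 9:)
1. Engineer goes to the lab module with the beetle and the moth.  [the storage bay: the finch, the snake, the sparrow, the spider | the lab module: the beetle, the moth]
2. Engineer goes back to the storage bay with the moth.  [the storage bay: the finch, the moth, the snake, the sparrow, the spider | the lab module: the beetle]
3. Engineer goes to the lab module with the snake and the spider.  [the storage bay: the finch, the moth, the sparrow | the lab module: the beetle, the snake, the spider]
4. Engineer goes back to the storage bay with the spider.  [the storage bay: the finch, the moth, the sparrow, the spider | the lab module: the beetle, the snake]
5. Engineer goes to the lab module with the finch and the spider.  [the storage bay: the moth, the sparrow | the lab module: the beetle, the finch, the snake, the spider]
6. Engineer goes back to the storage bay with the beetle.  [the storage bay: the beetle, the moth, the sparrow | the lab module: the finch, the snake, the spider]
7. Engineer goes to the lab module with the moth and the sparrow.  [the storage bay: the beetle | the lab module: the finch, the moth, the snake, the sparrow, the spider]
8. Engineer goes back to the storage bay with the moth.  [the storage bay: the beetle, the moth | the lab module: the finch, the snake, the sparrow, the spider]
9. Engineer goes to the lab module with the beetle and the moth.  [the storage bay: — | the lab module: the beetle, the finch, the moth, the snake, the sparrow, the spider]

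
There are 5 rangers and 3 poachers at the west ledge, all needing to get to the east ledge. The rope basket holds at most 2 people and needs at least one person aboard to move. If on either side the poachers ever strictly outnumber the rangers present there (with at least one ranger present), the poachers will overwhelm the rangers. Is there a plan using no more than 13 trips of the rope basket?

Yes

Yes — this plan uses 13 crossings (≤ 13):
1. 2 poachers → the east ledge.  (the west ledge: 5R 1P; the east ledge: 0R 2P)
2. 1 poacher ← the west ledge.  (the west ledge: 5R 2P; the east ledge: 0R 1P)
3. 2 poachers → the east ledge.  (the west ledge: 5R 0P; the east ledge: 0R 3P)
4. 1 poacher ← the west ledge.  (the west ledge: 5R 1P; the east ledge: 0R 2P)
5. 2 rangers → the east ledge.  (the west ledge: 3R 1P; the east ledge: 2R 2P)
6. 1 poacher ← the west ledge.  (the west ledge: 3R 2P; the east ledge: 2R 1P)
7. 1 ranger and 1 poacher → the east ledge.  (the west ledge: 2R 1P; the east ledge: 3R 2P)
8. 1 poacher ← the west ledge.  (the west ledge: 2R 2P; the east ledge: 3R 1P)
9. 2 poachers → the east ledge.  (the west ledge: 2R 0P; the east ledge: 3R 3P)
10. 1 poacher ← the west ledge.  (the west ledge: 2R 1P; the east ledge: 3R 2P)
11. 1 ranger and 1 poacher → the east ledge.  (the west ledge: 1R 0P; the east ledge: 4R 3P)
12. 1 poacher ← the west ledge.  (the west ledge: 1R 1P; the east ledge: 4R 2P)
13. 1 ranger and 1 poacher → the east ledge.  (the west ledge: 0R 0P; the east ledge: 5R 3P)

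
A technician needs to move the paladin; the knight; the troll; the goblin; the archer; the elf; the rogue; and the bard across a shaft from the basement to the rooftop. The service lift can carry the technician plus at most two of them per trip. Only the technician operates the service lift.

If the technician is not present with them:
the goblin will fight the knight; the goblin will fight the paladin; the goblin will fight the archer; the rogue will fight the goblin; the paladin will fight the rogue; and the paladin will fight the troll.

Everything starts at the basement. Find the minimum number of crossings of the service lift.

Counting alone: the technician can take at most 2 across per trip to the rooftop, so moving all 8 needs at least 4 loaded trips out, with a return between consecutive ones — at least 7 crossings.
The safety rule pushes this higher. Following every safe sequence of crossings, the most of the 8 that can be at the rooftop as the service lift arrives there on crossings 7, 9, 11 is 5, 6, 7 respectively — never all 8.
So no plan with fewer than 13 crossings exists, and this one achieves 13:
1. Technician goes to the rooftop with the goblin and the paladin.
2. Technician goes back to the basement with the paladin.
3. Technician goes to the rooftop with the knight and the paladin.
4. Technician goes back to the basement with the goblin.
5. Technician goes to the rooftop with the archer and the goblin.
6. Technician goes back to the basement with the goblin.
7. Technician goes to the rooftop with the rogue and the troll.
8. Technician goes back to the basement with the paladin.
9. Technician goes to the rooftop with the elf and the paladin.
10. Technician goes back to the basement with the paladin.
11. Technician goes to the rooftop with the bard and the paladin.
12. Technician goes back to the basement with the paladin.
13. Technician goes to the rooftop with the goblin and the paladin.

13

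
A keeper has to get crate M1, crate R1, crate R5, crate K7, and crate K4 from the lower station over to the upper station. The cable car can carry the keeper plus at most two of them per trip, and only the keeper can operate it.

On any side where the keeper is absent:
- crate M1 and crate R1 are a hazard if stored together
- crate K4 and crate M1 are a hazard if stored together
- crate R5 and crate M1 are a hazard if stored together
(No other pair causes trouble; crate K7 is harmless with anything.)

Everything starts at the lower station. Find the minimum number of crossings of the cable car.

5

Counting alone: the keeper can take at most 2 across per trip to the upper station, so moving all 5 needs at least 3 loaded trips out, with a return between consecutive ones — at least 5 crossings.
The plan below uses exactly 5 crossings, so it is optimal:
1. Keeper goes to the upper station with crate M1 and crate R1.
2. Keeper goes back to the lower station with crate M1.
3. Keeper goes to the upper station with crate K4 and crate R5.
4. Keeper goes back to the lower station alone.
5. Keeper goes to the upper station with crate K7 and crate M1.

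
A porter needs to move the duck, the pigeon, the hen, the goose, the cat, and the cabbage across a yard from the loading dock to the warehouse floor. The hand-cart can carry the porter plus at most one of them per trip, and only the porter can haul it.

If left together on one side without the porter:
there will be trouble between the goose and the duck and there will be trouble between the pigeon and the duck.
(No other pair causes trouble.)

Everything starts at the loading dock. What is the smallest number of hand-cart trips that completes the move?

13

Counting alone: the porter can take at most 1 across per trip to the warehouse floor, so moving all 6 needs at least 6 loaded trips out, with a return between consecutive ones — at least 11 crossings.
The safety rule pushes this higher. Following every safe sequence of crossings, the most of the 6 that can be at the warehouse floor as the hand-cart arrives there on crossing 11 is 5 — never all 6.
So no plan with fewer than 13 crossings exists, and this one achieves 13:
1. Porter goes to the warehouse floor with the duck.
2. Porter goes back to the loading dock alone.
3. Porter goes to the warehouse floor with the pigeon.
4. Porter goes back to the loading dock with the duck.
5. Porter goes to the warehouse floor with the goose.
6. Porter goes back to the loading dock alone.
7. Porter goes to the warehouse floor with the hen.
8. Porter goes back to the loading dock alone.
9. Porter goes to the warehouse floor with the cat.
10. Porter goes back to the loading dock alone.
11. Porter goes to the warehouse floor with the cabbage.
12. Porter goes back to the loading dock alone.
13. Porter goes to the warehouse floor with the duck.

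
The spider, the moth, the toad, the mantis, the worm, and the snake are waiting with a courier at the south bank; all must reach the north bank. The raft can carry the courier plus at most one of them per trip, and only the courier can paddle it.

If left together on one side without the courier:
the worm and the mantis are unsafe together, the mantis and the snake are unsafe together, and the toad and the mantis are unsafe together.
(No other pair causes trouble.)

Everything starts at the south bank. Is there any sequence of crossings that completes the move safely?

No

Following every safe sequence of crossings from the start, the most of the 6 that can be at the north bank as the raft arrives there on crossings 1, 3, 5, 7 is 1, 2, 3, 4 respectively; the best ever achieved is 4 of 6.
From crossing 9 on, no configuration arises that was not already reachable earlier: only 36 distinct safe configurations (who is on which side, and where the raft is) can ever be reached, none of them has everyone across, and every continuation just revisits them. So no valid plan exists.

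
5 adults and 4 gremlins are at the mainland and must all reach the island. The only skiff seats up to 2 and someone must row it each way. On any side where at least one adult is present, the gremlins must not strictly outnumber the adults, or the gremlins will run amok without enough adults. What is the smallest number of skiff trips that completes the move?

Counting alone: each trip to the island takes at most 2 across and each return brings at least 1 back, so after t trips out (and t−1 returns) at most 2t − (t−1) of the 9 are across; that first reaches 9 at t = 8, so at least 15 crossings are needed.
The plan below uses exactly 15 crossings, so it is optimal:
1. 2 gremlins → the island.  (the mainland: 5A 2G; the island: 0A 2G)
2. 1 gremlin ← the mainland.  (the mainland: 5A 3G; the island: 0A 1G)
3. 2 gremlins → the island.  (the mainland: 5A 1G; the island: 0A 3G)
4. 1 gremlin ← the mainland.  (the mainland: 5A 2G; the island: 0A 2G)
5. 2 adults → the island.  (the mainland: 3A 2G; the island: 2A 2G)
6. 1 gremlin ← the mainland.  (the mainland: 3A 3G; the island: 2A 1G)
7. 1 adult and 1 gremlin → the island.  (the mainland: 2A 2G; the island: 3A 2G)
8. 1 adult ← the mainland.  (the mainland: 3A 2G; the island: 2A 2G)
9. 1 adult and 1 gremlin → the island.  (the mainland: 2A 1G; the island: 3A 3G)
10. 1 gremlin ← the mainland.  (the mainland: 2A 2G; the island: 3A 2G)
11. 1 adult and 1 gremlin → the island.  (the mainland: 1A 1G; the island: 4A 3G)
12. 1 adult ← the mainland.  (the mainland: 2A 1G; the island: 3A 3G)
13. 1 adult and 1 gremlin → the island.  (the mainland: 1A 0G; the island: 4A 4G)
14. 1 gremlin ← the mainland.  (the mainland: 1A 1G; the island: 4A 3G)
15. 1 adult and 1 gremlin → the island.  (the mainland: 0A 0G; the island: 5A 4G)

15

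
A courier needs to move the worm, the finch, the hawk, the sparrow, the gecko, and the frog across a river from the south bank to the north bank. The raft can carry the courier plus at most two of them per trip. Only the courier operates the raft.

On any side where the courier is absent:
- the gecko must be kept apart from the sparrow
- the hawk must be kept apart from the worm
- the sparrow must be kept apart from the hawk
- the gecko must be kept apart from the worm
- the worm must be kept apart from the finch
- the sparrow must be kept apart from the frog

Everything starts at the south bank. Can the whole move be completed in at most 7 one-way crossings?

Yes

Yes — this plan uses 7 crossings (≤ 7):
1. Courier goes to the north bank with the sparrow and the worm.
2. Courier goes back to the south bank alone.
3. Courier goes to the north bank with the finch and the hawk.
4. Courier goes back to the south bank with the sparrow and the worm.
5. Courier goes to the north bank with the frog and the gecko.
6. Courier goes back to the south bank alone.
7. Courier goes to the north bank with the sparrow and the worm.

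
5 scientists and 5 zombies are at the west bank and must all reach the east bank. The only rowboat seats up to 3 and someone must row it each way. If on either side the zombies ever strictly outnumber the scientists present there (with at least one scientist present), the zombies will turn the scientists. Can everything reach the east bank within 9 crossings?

Counting alone: each trip to the east bank takes at most 3 across and each return brings at least 1 back, so after t trips out (and t−1 returns) at most 3t − (t−1) of the 10 are across; that first reaches 10 at t = 5, so at least 9 crossings are needed.
The safety rule pushes this higher. Following every safe sequence of crossings, the most of the 10 that can be at the east bank as the rowboat arrives there on crossing 9 is 9 — never all 10.
So the move cannot be finished within 9 crossings. (The shortest complete plan takes 11:)
1. 2 zombies → the east bank.  (the west bank: 5S 3Z; the east bank: 0S 2Z)
2. 1 zombie ← the west bank.  (the west bank: 5S 4Z; the east bank: 0S 1Z)
3. 3 zombies → the east bank.  (the west bank: 5S 1Z; the east bank: 0S 4Z)
4. 1 zombie ← the west bank.  (the west bank: 5S 2Z; the east bank: 0S 3Z)
5. 3 scientists → the east bank.  (the west bank: 2S 2Z; the east bank: 3S 3Z)
6. 1 scientist and 1 zombie ← the west bank.  (the west bank: 3S 3Z; the east bank: 2S 2Z)
7. 3 scientists → the east bank.  (the west bank: 0S 3Z; the east bank: 5S 2Z)
8. 1 zombie ← the west bank.  (the west bank: 0S 4Z; the east bank: 5S 1Z)
9. 2 zombies → the east bank.  (the west bank: 0S 2Z; the east bank: 5S 3Z)
10. 1 zombie ← the west bank.  (the west bank: 0S 3Z; the east bank: 5S 2Z)
11. 3 zombies → the east bank.  (the west bank: 0S 0Z; the east bank: 5S 5Z)

No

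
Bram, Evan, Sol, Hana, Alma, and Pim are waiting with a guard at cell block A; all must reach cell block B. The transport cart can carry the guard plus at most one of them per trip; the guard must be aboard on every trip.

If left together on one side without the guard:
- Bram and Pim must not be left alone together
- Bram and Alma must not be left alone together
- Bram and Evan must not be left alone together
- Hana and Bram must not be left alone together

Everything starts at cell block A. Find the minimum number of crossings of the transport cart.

Following every safe sequence of crossings from the start, the most of the 6 that can be at cell block B as the transport cart arrives there on crossings 1, 3, 5 is 1, 2, 3 respectively; the best ever achieved is 3 of 6.
From crossing 7 on, no configuration arises that was not already reachable earlier: only 22 distinct safe configurations (who is on which side, and where the transport cart is) can ever be reached, none of them has everyone across, and every continuation just revisits them. So no valid plan exists.

impossible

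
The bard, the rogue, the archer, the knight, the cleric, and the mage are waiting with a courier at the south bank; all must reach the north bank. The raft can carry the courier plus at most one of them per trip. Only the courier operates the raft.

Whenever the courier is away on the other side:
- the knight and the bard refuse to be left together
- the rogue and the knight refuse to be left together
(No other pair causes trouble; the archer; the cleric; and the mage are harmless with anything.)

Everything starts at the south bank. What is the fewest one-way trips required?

13

Counting alone: the courier can take at most 1 across per trip to the north bank, so moving all 6 needs at least 6 loaded trips out, with a return between consecutive ones — at least 11 crossings.
The safety rule pushes this higher. Following every safe sequence of crossings, the most of the 6 that can be at the north bank as the raft arrives there on crossing 11 is 5 — never all 6.
So no plan with fewer than 13 crossings exists, and this one achieves 13:
1. Courier goes to the north bank with the knight.  [the south bank: the archer, the bard, the cleric, the mage, the rogue | the north bank: the knight]
2. Courier goes back to the south bank alone.  [the south bank: the archer, the bard, the cleric, the mage, the rogue | the north bank: the knight]
3. Courier goes to the north bank with the bard.  [the south bank: the archer, the cleric, the mage, the rogue | the north bank: the bard, the knight]
4. Courier goes back to the south bank with the knight.  [the south bank: the archer, the cleric, the knight, the mage, the rogue | the north bank: the bard]
5. Courier goes to the north bank with the rogue.  [the south bank: the archer, the cleric, the knight, the mage | the north bank: the bard, the rogue]
6. Courier goes back to the south bank alone.  [the south bank: the archer, the cleric, the knight, the mage | the north bank: the bard, the rogue]
7. Courier goes to the north bank with the archer.  [the south bank: the cleric, the knight, the mage | the north bank: the archer, the bard, the rogue]
8. Courier goes back to the south bank alone.  [the south bank: the cleric, the knight, the mage | the north bank: the archer, the bard, the rogue]
9. Courier goes to the north bank with the cleric.  [the south bank: the knight, the mage | the north bank: the archer, the bard, the cleric, the rogue]
10. Courier goes back to the south bank alone.  [the south bank: the knight, the mage | the north bank: the archer, the bard, the cleric, the rogue]
11. Courier goes to the north bank with the mage.  [the south bank: the knight | the north bank: the archer, the bard, the cleric, the mage, the rogue]
12. Courier goes back to the south bank alone.  [the south bank: the knight | the north bank: the archer, the bard, the cleric, the mage, the rogue]
13. Courier goes to the north bank with the knight.  [the south bank: — | the north bank: the archer, the bard, the cleric, the knight, the mage, the rogue]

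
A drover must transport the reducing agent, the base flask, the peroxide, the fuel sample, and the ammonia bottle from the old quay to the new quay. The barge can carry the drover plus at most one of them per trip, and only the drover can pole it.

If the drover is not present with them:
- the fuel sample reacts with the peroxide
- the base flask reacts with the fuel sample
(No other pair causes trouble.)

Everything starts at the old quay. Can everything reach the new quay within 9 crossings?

No

Counting alone: the drover can take at most 1 across per trip to the new quay, so moving all 5 needs at least 5 loaded trips out, with a return between consecutive ones — at least 9 crossings.
The safety rule pushes this higher. Following every safe sequence of crossings, the most of the 5 that can be at the new quay as the barge arrives there on crossing 9 is 4 — never all 5.
So the move cannot be finished within 9 crossings. (The shortest complete plan takes 11:)
1. Drover goes to the new quay with the fuel sample.  [the old quay: the ammonia bottle, the base flask, the peroxide, the reducing agent | the new quay: the fuel sample]
2. Drover goes back to the old quay alone.  [the old quay: the ammonia bottle, the base flask, the peroxide, the reducing agent | the new quay: the fuel sample]
3. Drover goes to the new quay with the reducing agent.  [the old quay: the ammonia bottle, the base flask, the peroxide | the new quay: the fuel sample, the reducing agent]
4. Drover goes back to the old quay alone.  [the old quay: the ammonia bottle, the base flask, the peroxide | the new quay: the fuel sample, the reducing agent]
5. Drover goes to the new quay with the base flask.  [the old quay: the ammonia bottle, the peroxide | the new quay: the base flask, the fuel sample, the reducing agent]
6. Drover goes back to the old quay with the fuel sample.  [the old quay: the ammonia bottle, the fuel sample, the peroxide | the new quay: the base flask, the reducing agent]
7. Drover goes to the new quay with the peroxide.  [the old quay: the ammonia bottle, the fuel sample | the new quay: the base flask, the peroxide, the reducing agent]
8. Drover goes back to the old quay alone.  [the old quay: the ammonia bottle, the fuel sample | the new quay: the base flask, the peroxide, the reducing agent]
9. Drover goes to the new quay with the ammonia bottle.  [the old quay: the fuel sample | the new quay: the ammonia bottle, the base flask, the peroxide, the reducing agent]
10. Drover goes back to the old quay alone.  [the old quay: the fuel sample | the new quay: the ammonia bottle, the base flask, the peroxide, the reducing agent]
11. Drover goes to the new quay with the fuel sample.  [the old quay: — | the new quay: the ammonia bottle, the base flask, the fuel sample, the peroxide, the reducing agent]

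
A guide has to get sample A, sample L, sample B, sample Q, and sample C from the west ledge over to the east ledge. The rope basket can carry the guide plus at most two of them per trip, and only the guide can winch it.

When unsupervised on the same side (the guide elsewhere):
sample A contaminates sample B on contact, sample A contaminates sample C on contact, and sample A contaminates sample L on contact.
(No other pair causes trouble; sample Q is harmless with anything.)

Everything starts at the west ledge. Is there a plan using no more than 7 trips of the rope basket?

Yes — this plan uses 5 crossings (≤ 7):
1. Guide goes to the east ledge with sample A and sample L.
2. Guide goes back to the west ledge with sample A.
3. Guide goes to the east ledge with sample B and sample C.
4. Guide goes back to the west ledge alone.
5. Guide goes to the east ledge with sample A and sample Q.

Yes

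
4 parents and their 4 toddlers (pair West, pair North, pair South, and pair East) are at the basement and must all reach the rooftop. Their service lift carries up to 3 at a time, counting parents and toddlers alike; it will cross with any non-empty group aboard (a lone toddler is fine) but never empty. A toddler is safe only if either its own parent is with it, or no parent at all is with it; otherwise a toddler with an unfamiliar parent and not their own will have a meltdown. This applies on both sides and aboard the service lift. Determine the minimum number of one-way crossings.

Counting alone: each trip to the rooftop takes at most 3 across and each return brings at least 1 back, so after t trips out (and t−1 returns) at most 3t − (t−1) of the 8 are across; that first reaches 8 at t = 4, so at least 7 crossings are needed.
The safety rule pushes this higher. Following every safe sequence of crossings, the most of the 8 that can be at the rooftop as the service lift arrives there on crossing 7 is 7 — never all 8.
So no plan with fewer than 9 crossings exists, and this one achieves 9:
1. parent West and toddler West cross → the rooftop.
2. parent West crosses ← the basement.
3. parent North, parent West, and toddler North cross → the rooftop.
4. parent West and toddler West cross ← the basement.
5. parent East, parent South, and parent West cross → the rooftop.
6. toddler North crosses ← the basement.
7. toddler North and toddler West cross → the rooftop.
8. toddler West crosses ← the basement.
9. toddler East, toddler South, and toddler West cross → the rooftop.

9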